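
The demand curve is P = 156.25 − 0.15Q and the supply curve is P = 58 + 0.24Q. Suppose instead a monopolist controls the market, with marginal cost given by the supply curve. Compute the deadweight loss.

954.92

Competitive equilibrium: 156.25 − 0.15Q = 58 + 0.24Q → Q* = 251.9231, P* = 118.4615.
Marginal revenue: MR = 156.25 − 0.3Q. Set MR = MC: 156.25 − 0.3Q = 58 + 0.24Q → Q_m = 181.9444.
Price P_m = 156.25 − 0.15·181.9444 = 128.9583; MC(Q_m) = 58 + 0.24·181.9444 = 101.6667.
Competitive Q* = 251.9231, so ΔQ = 69.9787; wedge = 128.9583 − 101.6667 = 27.2916.
DWL = ½ × 69.9787 × 27.2916 = 954.92.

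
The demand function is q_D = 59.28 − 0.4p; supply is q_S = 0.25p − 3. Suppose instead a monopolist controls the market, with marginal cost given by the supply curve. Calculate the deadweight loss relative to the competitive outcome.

In inverse form: demand p = 148.2 − 2.5q, supply p = 12 + 4q.
Competitive equilibrium: 148.2 − 2.5q = 12 + 4q → q* = 20.95385, p* = 95.81538.
Marginal revenue: MR = 148.2 − 5q. Set MR = MC: 148.2 − 5q = 12 + 4q → q_m = 15.13333.
Price p_m = 148.2 − 2.5·15.13333 = 110.36668; MC(q_m) = 12 + 4·15.13333 = 72.53332.
Competitive q* = 20.95385, so Δq = 5.82052; wedge = 110.36668 − 72.53332 = 37.83336.
The triangle = ½ × 5.82052 × 37.83336 = 110.10.

110.10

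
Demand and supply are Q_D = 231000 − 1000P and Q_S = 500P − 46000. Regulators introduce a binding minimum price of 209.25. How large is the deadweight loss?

In inverse form: demand P = 231 − 0.001Q, supply P = 92 + 0.002Q.
Competitive equilibrium: 231 − 0.001Q = 92 + 0.002Q → Q* = 46333.3333, P* = 184.6667.
At the floor P = 209.25, quantity demanded = (231 − 209.25)/0.001 = 21750.
Sellers' marginal cost at Q' = 21750: 92 + 0.002·21750 = 135.5.
ΔQ = 46333.3333 − 21750 = 24583.3333; wedge = 209.25 − 135.5 = 73.75.
Welfare loss = ½ × 24583.3333 × 73.75 = 906510.42.

906510.42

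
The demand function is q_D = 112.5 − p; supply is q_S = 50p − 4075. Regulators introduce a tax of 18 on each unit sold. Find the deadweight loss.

In inverse form: demand p = 112.5 − q, supply p = 81.5 + 0.02q.
Competitive equilibrium: 112.5 − q = 81.5 + 0.02q → q* = 30.3922, p* = 82.1078.
With the tax, the buyer price exceeds the seller price by 18: (112.5 − q) − (81.5 + 0.02q) = 18 → q' = 12.7451.
Δq = 30.3922 − 12.7451 = 17.6471; the wedge equals the tax, 18.
The triangle = ½ × 17.6471 × 18 = 158.82.

158.82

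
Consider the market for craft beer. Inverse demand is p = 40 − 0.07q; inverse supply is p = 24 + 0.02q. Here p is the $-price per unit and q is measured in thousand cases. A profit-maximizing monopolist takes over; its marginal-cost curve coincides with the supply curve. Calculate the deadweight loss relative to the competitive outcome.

Competitive equilibrium: 40 − 0.07q = 24 + 0.02q → q* = 177.7778, p* = 27.5556.
Marginal revenue: MR = 40 − 0.14q. Set MR = MC: 40 − 0.14q = 24 + 0.02q → q_m = 100.
Price p_m = 40 − 0.07·100 = 33; MC(q_m) = 24 + 0.02·100 = 26.
Competitive q* = 177.7778, so Δq = 77.7778; wedge = 33 − 26 = 7.
Welfare loss = ½ × 77.7778 × 7 = $272.22 thousand.

$272.22 thousand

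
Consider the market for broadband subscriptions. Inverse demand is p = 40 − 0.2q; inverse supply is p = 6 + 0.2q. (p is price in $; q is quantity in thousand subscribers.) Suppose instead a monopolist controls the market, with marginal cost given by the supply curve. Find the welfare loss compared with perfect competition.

Competitive equilibrium: 40 − 0.2q = 6 + 0.2q → q* = 85, p* = 23.
Marginal revenue: MR = 40 − 0.4q. Set MR = MC: 40 − 0.4q = 6 + 0.2q → q_m = 56.6667.
Price p_m = 40 − 0.2·56.6667 = 28.6667; MC(q_m) = 6 + 0.2·56.6667 = 17.3333.
Competitive q* = 85, so Δq = 28.3333; wedge = 28.6667 − 17.3333 = 11.3334.
DWL = ½ × 28.3333 × 11.3334 = $160.56 thousand.

$160.56 thousand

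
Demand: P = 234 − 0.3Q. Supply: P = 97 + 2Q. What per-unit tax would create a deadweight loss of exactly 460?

46

Competitive equilibrium: 234 − 0.3Q = 97 + 2Q → Q* = 59.5652, P* = 216.1304.
A tax t gives ΔQ = t/2.3 and wedge t, so DWL = t²/4.6.
t²/4.6 = 460 → t² = 2116 → t = 46.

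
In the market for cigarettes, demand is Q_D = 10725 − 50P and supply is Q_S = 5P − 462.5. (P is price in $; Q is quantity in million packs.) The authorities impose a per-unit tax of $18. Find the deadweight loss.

$736.36 million

In inverse form: demand P = 214.5 − 0.02Q, supply P = 92.5 + 0.2Q.
Competitive equilibrium: 214.5 − 0.02Q = 92.5 + 0.2Q → Q* = 554.5455, P* = 203.4091.
With the tax, the buyer price exceeds the seller price by 18: (214.5 − 0.02Q) − (92.5 + 0.2Q) = 18 → Q' = 472.7273.
ΔQ = 554.5455 − 472.7273 = 81.8182; the wedge equals the tax, 18.
Welfare loss = ½ × 81.8182 × 18 = $736.36 million.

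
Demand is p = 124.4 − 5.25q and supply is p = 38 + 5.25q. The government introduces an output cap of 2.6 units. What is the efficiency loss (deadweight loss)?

166.32

Competitive equilibrium: 124.4 − 5.25q = 38 + 5.25q → q* = 8.22857, p* = 81.2.
At q = 2.6: demand price = 124.4 − 5.25·2.6 = 110.75; supply price = 38 + 5.25·2.6 = 51.65.
Δq = 8.22857 − 2.6 = 5.62857; wedge = 110.75 − 51.65 = 59.1.
The triangle = ½ × 5.62857 × 59.1 = 166.32.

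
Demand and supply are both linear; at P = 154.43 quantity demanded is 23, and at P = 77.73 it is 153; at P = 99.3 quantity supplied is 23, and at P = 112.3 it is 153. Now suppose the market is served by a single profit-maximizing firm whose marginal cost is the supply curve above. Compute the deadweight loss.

Demand slope = (77.73 − 154.43)/(153 − 23) = −0.59, so P = 168 − 0.59Q.
Supply slope = (112.3 − 99.3)/(153 − 23) = 0.1, so P = 97 + 0.1Q.
Competitive equilibrium: 168 − 0.59Q = 97 + 0.1Q → Q* = 102.8986, P* = 107.2899.
Marginal revenue: MR = 168 − 1.18Q. Set MR = MC: 168 − 1.18Q = 97 + 0.1Q → Q_m = 55.4688.
Price P_m = 168 − 0.59·55.4688 = 135.2734; MC(Q_m) = 97 + 0.1·55.4688 = 102.5469.
Competitive Q* = 102.8986, so ΔQ = 47.4298; wedge = 135.2734 − 102.5469 = 32.7265.
DWL = ½ × 47.4298 × 32.7265 = 776.11.

776.11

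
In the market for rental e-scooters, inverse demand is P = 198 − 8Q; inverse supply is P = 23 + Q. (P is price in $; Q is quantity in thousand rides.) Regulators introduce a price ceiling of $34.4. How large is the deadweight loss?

$291.21 thousand

Competitive equilibrium: 198 − 8Q = 23 + Q → Q* = 19.4444, P* = 42.4444.
At the ceiling P = 34.4, quantity supplied = (34.4 − 23)/1 = 11.4.
Willingness to pay at Q' = 11.4: 198 − 8·11.4 = 106.8.
ΔQ = 19.4444 − 11.4 = 8.0444; wedge = 106.8 − 34.4 = 72.4.
DWL = ½ × 8.0444 × 72.4 = $291.21 thousand.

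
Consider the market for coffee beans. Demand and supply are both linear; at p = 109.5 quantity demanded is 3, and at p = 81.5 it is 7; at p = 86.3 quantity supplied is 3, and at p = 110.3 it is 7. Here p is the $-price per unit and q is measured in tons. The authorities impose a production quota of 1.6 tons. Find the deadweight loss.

$65.92

Demand slope = (81.5 − 109.5)/(7 − 3) = −7, so p = 130.5 − 7q.
Supply slope = (110.3 − 86.3)/(7 − 3) = 6, so p = 68.3 + 6q.
Competitive equilibrium: 130.5 − 7q = 68.3 + 6q → q* = 4.7846, p* = 97.0077.
At q = 1.6: demand price = 130.5 − 7·1.6 = 119.3; supply price = 68.3 + 6·1.6 = 77.9.
Δq = 4.7846 − 1.6 = 3.1846; wedge = 119.3 − 77.9 = 41.4.
DWL = ½ × 3.1846 × 41.4 = $65.92.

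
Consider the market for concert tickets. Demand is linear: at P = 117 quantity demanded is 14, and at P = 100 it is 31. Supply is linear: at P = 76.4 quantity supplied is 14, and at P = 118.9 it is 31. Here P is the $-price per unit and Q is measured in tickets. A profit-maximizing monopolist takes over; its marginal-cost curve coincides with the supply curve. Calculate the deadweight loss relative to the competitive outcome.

$56.64

Demand slope = (100 − 117)/(31 − 14) = −1, so P = 131 − Q.
Supply slope = (118.9 − 76.4)/(31 − 14) = 2.5, so P = 41.4 + 2.5Q.
Competitive equilibrium: 131 − Q = 41.4 + 2.5Q → Q* = 25.6, P* = 105.4.
Marginal revenue: MR = 131 − 2Q. Set MR = MC: 131 − 2Q = 41.4 + 2.5Q → Q_m = 19.9111.
Price P_m = 131 − 1·19.9111 = 111.0889; MC(Q_m) = 41.4 + 2.5·19.9111 = 91.1778.
Competitive Q* = 25.6, so ΔQ = 5.6889; wedge = 111.0889 − 91.1778 = 19.9111.
Welfare loss = ½ × 5.6889 × 19.9111 = $56.64.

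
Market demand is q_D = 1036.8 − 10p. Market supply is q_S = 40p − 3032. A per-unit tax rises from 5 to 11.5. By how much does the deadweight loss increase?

In inverse form: demand p = 103.68 − 0.1q, supply p = 75.8 + 0.025q.
Competitive equilibrium: 103.68 − 0.1q = 75.8 + 0.025q → q* = 223.04, p* = 81.376.
For a per-unit tax t: Δq = t/0.125, so DWL = ½·t·(t/0.125) = t²/0.25.
At t = 5: DWL = 100. At t = 11.5: DWL = 529.
Increase = 529 − 100 = 429.

429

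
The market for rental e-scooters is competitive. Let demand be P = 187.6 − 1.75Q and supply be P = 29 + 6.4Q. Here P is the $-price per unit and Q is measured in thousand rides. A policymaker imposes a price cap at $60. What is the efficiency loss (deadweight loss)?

Competitive equilibrium: 187.6 − 1.75Q = 29 + 6.4Q → Q* = 19.46012, P* = 153.54479.
At the ceiling P = 60, quantity supplied = (60 − 29)/6.4 = 4.84375.
Willingness to pay at Q' = 4.84375: 187.6 − 1.75·4.84375 = 179.12344.
ΔQ = 19.46012 − 4.84375 = 14.61637; wedge = 179.12344 − 60 = 119.12344.
Welfare loss = ½ × 14.61637 × 119.12344 = $870.58 thousand.

$870.58 thousand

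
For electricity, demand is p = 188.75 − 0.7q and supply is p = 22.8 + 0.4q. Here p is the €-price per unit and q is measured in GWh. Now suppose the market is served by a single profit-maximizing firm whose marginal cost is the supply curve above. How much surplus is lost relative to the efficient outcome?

€1893.14

Competitive equilibrium: 188.75 − 0.7q = 22.8 + 0.4q → q* = 150.8636, p* = 83.1455.
Marginal revenue: MR = 188.75 − 1.4q. Set MR = MC: 188.75 − 1.4q = 22.8 + 0.4q → q_m = 92.1944.
Price p_m = 188.75 − 0.7·92.1944 = 124.2139; MC(q_m) = 22.8 + 0.4·92.1944 = 59.6778.
Competitive q* = 150.8636, so Δq = 58.6692; wedge = 124.2139 − 59.6778 = 64.5361.
The triangle = ½ × 58.6692 × 64.5361 = €1893.14.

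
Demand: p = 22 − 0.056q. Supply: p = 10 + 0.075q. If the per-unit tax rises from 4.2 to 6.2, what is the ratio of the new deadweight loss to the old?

2.179

Competitive equilibrium: 22 − 0.056q = 10 + 0.075q → q* = 91.6031, p* = 16.8702.
For a per-unit tax t: Δq = t/0.131, so DWL = ½·t·(t/0.131) = t²/0.262.
At t = 4.2: DWL = 67.328. At t = 6.2: DWL = 146.718.
Ratio = (6.2/4.2)² = 2.179.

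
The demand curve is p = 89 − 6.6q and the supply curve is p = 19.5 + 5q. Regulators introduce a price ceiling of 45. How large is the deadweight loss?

4.61

Competitive equilibrium: 89 − 6.6q = 19.5 + 5q → q* = 5.9914, p* = 49.4569.
At the ceiling p = 45, quantity supplied = (45 − 19.5)/5 = 5.1.
Willingness to pay at q' = 5.1: 89 − 6.6·5.1 = 55.34.
Δq = 5.9914 − 5.1 = 0.8914; wedge = 55.34 − 45 = 10.34.
DWL = ½ × 0.8914 × 10.34 = 4.61.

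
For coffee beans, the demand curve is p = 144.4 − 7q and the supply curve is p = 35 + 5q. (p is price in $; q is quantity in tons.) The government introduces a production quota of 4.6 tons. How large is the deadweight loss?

$122.40

Competitive equilibrium: 144.4 − 7q = 35 + 5q → q* = 9.1167, p* = 80.5833.
At q = 4.6: demand price = 144.4 − 7·4.6 = 112.2; supply price = 35 + 5·4.6 = 58.
Δq = 9.1167 − 4.6 = 4.5167; wedge = 112.2 − 58 = 54.2.
Deadweight loss = ½ × 4.5167 × 54.2 = $122.40.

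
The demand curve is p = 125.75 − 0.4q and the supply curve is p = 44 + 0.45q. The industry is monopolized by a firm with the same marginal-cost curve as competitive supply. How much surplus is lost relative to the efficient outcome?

Competitive equilibrium: 125.75 − 0.4q = 44 + 0.45q → q* = 96.1765, p* = 87.2794.
Marginal revenue: MR = 125.75 − 0.8q. Set MR = MC: 125.75 − 0.8q = 44 + 0.45q → q_m = 65.4.
Price p_m = 125.75 − 0.4·65.4 = 99.59; MC(q_m) = 44 + 0.45·65.4 = 73.43.
Competitive q* = 96.1765, so Δq = 30.7765; wedge = 99.59 − 73.43 = 26.16.
Deadweight loss = ½ × 30.7765 × 26.16 = 402.56.

402.56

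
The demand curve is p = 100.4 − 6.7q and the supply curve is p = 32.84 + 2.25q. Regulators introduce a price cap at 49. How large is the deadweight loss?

0.60

Competitive equilibrium: 100.4 − 6.7q = 32.84 + 2.25q → q* = 7.5486, p* = 49.8244.
At the ceiling p = 49, quantity supplied = (49 − 32.84)/2.25 = 7.1822.
Willingness to pay at q' = 7.1822: 100.4 − 6.7·7.1822 = 52.2793.
Δq = 7.5486 − 7.1822 = 0.3664; wedge = 52.2793 − 49 = 3.2793.
Deadweight loss = ½ × 0.3664 × 3.2793 = 0.60.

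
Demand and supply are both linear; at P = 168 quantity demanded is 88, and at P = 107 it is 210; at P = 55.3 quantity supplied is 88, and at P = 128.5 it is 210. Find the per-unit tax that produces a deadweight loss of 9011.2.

140.8

Demand slope = (107 − 168)/(210 − 88) = −0.5, so P = 212 − 0.5Q.
Supply slope = (128.5 − 55.3)/(210 − 88) = 0.6, so P = 2.5 + 0.6Q.
Competitive equilibrium: 212 − 0.5Q = 2.5 + 0.6Q → Q* = 190.4545, P* = 116.7727.
A tax t gives ΔQ = t/1.1 and wedge t, so DWL = t²/2.2.
t²/2.2 = 9011.2 → t² = 19824.64 → t = 140.8.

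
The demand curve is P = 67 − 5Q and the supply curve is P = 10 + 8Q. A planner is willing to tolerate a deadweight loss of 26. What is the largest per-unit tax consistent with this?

Competitive equilibrium: 67 − 5Q = 10 + 8Q → Q* = 4.3846, P* = 45.0769.
A tax t gives ΔQ = t/13 and wedge t, so DWL = t²/26.
t²/26 = 26 → t² = 676 → t = 26.

26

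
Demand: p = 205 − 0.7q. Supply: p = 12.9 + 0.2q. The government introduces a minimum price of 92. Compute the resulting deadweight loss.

Competitive equilibrium: 205 − 0.7q = 12.9 + 0.2q → q* = 213.4444, p* = 55.5889.
At the floor p = 92, quantity demanded = (205 − 92)/0.7 = 161.4286.
Sellers' marginal cost at q' = 161.4286: 12.9 + 0.2·161.4286 = 45.1857.
Δq = 213.4444 − 161.4286 = 52.0158; wedge = 92 − 45.1857 = 46.8143.
DWL = ½ × 52.0158 × 46.8143 = 1217.54.

1217.54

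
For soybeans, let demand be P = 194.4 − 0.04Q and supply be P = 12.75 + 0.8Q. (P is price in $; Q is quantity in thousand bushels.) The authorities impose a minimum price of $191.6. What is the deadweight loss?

Competitive equilibrium: 194.4 − 0.04Q = 12.75 + 0.8Q → Q* = 216.25, P* = 185.75.
At the floor P = 191.6, quantity demanded = (194.4 − 191.6)/0.04 = 70.
Sellers' marginal cost at Q' = 70: 12.75 + 0.8·70 = 68.75.
ΔQ = 216.25 − 70 = 146.25; wedge = 191.6 − 68.75 = 122.85.
Deadweight loss = ½ × 146.25 × 122.85 = $8983.41 thousand.

$8983.41 thousand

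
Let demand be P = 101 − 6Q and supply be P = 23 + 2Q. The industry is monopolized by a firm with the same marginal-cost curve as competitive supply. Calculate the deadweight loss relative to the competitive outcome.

69.84

Competitive equilibrium: 101 − 6Q = 23 + 2Q → Q* = 9.75, P* = 42.5.
Marginal revenue: MR = 101 − 12Q. Set MR = MC: 101 − 12Q = 23 + 2Q → Q_m = 5.5714.
Price P_m = 101 − 6·5.5714 = 67.5716; MC(Q_m) = 23 + 2·5.5714 = 34.1428.
Competitive Q* = 9.75, so ΔQ = 4.1786; wedge = 67.5716 − 34.1428 = 33.4288.
Welfare loss = ½ × 4.1786 × 33.4288 = 69.84.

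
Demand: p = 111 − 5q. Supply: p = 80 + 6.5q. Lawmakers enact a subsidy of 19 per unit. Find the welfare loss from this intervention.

Competitive equilibrium: 111 − 5q = 80 + 6.5q → q* = 2.69565, p* = 97.52174.
The subsidy lowers effective supply by 19: p = 61 + 6.5q.
New quantity: 111 − 5q = 61 + 6.5q → q' = 4.34783.
Overproduction Δq = 4.34783 − 2.69565 = 1.65218; wedge = subsidy = 19.
The triangle = ½ × 1.65218 × 19 = 15.70.

15.70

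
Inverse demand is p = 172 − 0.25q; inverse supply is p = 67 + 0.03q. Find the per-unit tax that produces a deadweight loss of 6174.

Competitive equilibrium: 172 − 0.25q = 67 + 0.03q → q* = 375, p* = 78.25.
A tax t gives Δq = t/0.28 and wedge t, so DWL = t²/0.56.
t²/0.56 = 6174 → t² = 3457.44 → t = 58.8.

58.8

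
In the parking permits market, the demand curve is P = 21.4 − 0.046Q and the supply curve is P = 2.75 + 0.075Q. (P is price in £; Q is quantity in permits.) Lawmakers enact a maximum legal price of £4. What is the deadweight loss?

£1143.26

Competitive equilibrium: 21.4 − 0.046Q = 2.75 + 0.075Q → Q* = 154.13223, P* = 14.30992.
At the ceiling P = 4, quantity supplied = (4 − 2.75)/0.075 = 16.66667.
Willingness to pay at Q' = 16.66667: 21.4 − 0.046·16.66667 = 20.63333.
ΔQ = 154.13223 − 16.66667 = 137.46556; wedge = 20.63333 − 4 = 16.63333.
DWL = ½ × 137.46556 × 16.63333 = £1143.26.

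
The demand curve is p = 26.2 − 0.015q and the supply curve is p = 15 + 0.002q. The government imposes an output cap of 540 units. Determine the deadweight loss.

120.01

Competitive equilibrium: 26.2 − 0.015q = 15 + 0.002q → q* = 658.8235, p* = 16.3176.
At q = 540: demand price = 26.2 − 0.015·540 = 18.1; supply price = 15 + 0.002·540 = 16.08.
Δq = 658.8235 − 540 = 118.8235; wedge = 18.1 − 16.08 = 2.02.
DWL = ½ × 118.8235 × 2.02 = 120.01.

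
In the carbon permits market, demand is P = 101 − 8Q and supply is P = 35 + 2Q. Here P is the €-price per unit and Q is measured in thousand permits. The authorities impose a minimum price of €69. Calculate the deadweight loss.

€33.80 thousand

Competitive equilibrium: 101 − 8Q = 35 + 2Q → Q* = 6.6, P* = 48.2.
At the floor P = 69, quantity demanded = (101 − 69)/8 = 4.
Sellers' marginal cost at Q' = 4: 35 + 2·4 = 43.
ΔQ = 6.6 − 4 = 2.6; wedge = 69 − 43 = 26.
The triangle = ½ × 2.6 × 26 = €33.80 thousand.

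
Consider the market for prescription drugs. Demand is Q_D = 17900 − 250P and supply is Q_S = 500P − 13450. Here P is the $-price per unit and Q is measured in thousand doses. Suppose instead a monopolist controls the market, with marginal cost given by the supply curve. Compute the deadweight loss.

$26641.20 thousand

In inverse form: demand P = 71.6 − 0.004Q, supply P = 26.9 + 0.002Q.
Competitive equilibrium: 71.6 − 0.004Q = 26.9 + 0.002Q → Q* = 7450, P* = 41.8.
Marginal revenue: MR = 71.6 − 0.008Q. Set MR = MC: 71.6 − 0.008Q = 26.9 + 0.002Q → Q_m = 4470.
Price P_m = 71.6 − 0.004·4470 = 53.72; MC(Q_m) = 26.9 + 0.002·4470 = 35.84.
Competitive Q* = 7450, so ΔQ = 2980; wedge = 53.72 − 35.84 = 17.88.
DWL = ½ × 2980 × 17.88 = $26641.20 thousand.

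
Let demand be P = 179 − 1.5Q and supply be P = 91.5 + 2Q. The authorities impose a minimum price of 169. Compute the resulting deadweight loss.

Competitive equilibrium: 179 − 1.5Q = 91.5 + 2Q → Q* = 25, P* = 141.5.
At the floor P = 169, quantity demanded = (179 − 169)/1.5 = 6.6667.
Sellers' marginal cost at Q' = 6.6667: 91.5 + 2·6.6667 = 104.8334.
ΔQ = 25 − 6.6667 = 18.3333; wedge = 169 − 104.8334 = 64.1666.
DWL = ½ × 18.3333 × 64.1666 = 588.19.

588.19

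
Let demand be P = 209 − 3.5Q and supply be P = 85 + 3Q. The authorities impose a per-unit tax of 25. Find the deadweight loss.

Competitive equilibrium: 209 − 3.5Q = 85 + 3Q → Q* = 19.0769, P* = 142.2308.
With the tax, the buyer price exceeds the seller price by 25: (209 − 3.5Q) − (85 + 3Q) = 25 → Q' = 15.2308.
ΔQ = 19.0769 − 15.2308 = 3.8461; the wedge equals the tax, 25.
Deadweight loss = ½ × 3.8461 × 25 = 48.08.

48.08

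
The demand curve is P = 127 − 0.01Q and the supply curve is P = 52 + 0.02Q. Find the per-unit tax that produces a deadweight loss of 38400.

48

Competitive equilibrium: 127 − 0.01Q = 52 + 0.02Q → Q* = 2500, P* = 102.
A tax t gives ΔQ = t/0.03 and wedge t, so DWL = t²/0.06.
t²/0.06 = 38400 → t² = 2304 → t = 48.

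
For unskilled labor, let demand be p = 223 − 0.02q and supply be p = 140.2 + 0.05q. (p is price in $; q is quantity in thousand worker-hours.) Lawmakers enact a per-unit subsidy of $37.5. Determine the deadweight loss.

$10044.64 thousand

Competitive equilibrium: 223 − 0.02q = 140.2 + 0.05q → q* = 1182.8571, p* = 199.3429.
The subsidy lowers effective supply by 37.5: p = 102.7 + 0.05q.
New quantity: 223 − 0.02q = 102.7 + 0.05q → q' = 1718.5714.
Overproduction Δq = 1718.5714 − 1182.8571 = 535.7143; wedge = subsidy = 37.5.
The triangle = ½ × 535.7143 × 37.5 = $10044.64 thousand.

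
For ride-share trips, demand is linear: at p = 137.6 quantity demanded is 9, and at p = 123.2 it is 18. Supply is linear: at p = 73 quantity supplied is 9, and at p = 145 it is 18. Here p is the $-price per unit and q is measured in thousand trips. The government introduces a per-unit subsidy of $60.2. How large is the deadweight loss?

Demand slope = (123.2 − 137.6)/(18 − 9) = −1.6, so p = 152 − 1.6q.
Supply slope = (145 − 73)/(18 − 9) = 8, so p = 1 + 8q.
Competitive equilibrium: 152 − 1.6q = 1 + 8q → q* = 15.7292, p* = 126.8333.
The subsidy lowers effective supply by 60.2: p = 8q − 59.2.
New quantity: 152 − 1.6q = 8q − 59.2 → q' = 22.
Overproduction Δq = 22 − 15.7292 = 6.2708; wedge = subsidy = 60.2.
DWL = ½ × 6.2708 × 60.2 = $188.75 thousand.

$188.75 thousand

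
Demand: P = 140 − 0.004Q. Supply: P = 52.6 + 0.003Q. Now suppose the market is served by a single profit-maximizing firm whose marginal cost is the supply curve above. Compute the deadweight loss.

72148.85

Competitive equilibrium: 140 − 0.004Q = 52.6 + 0.003Q → Q* = 12485.714286, P* = 90.057143.
Marginal revenue: MR = 140 − 0.008Q. Set MR = MC: 140 − 0.008Q = 52.6 + 0.003Q → Q_m = 7945.454545.
Price P_m = 140 − 0.004·7945.454545 = 108.218182; MC(Q_m) = 52.6 + 0.003·7945.454545 = 76.436364.
Competitive Q* = 12485.714286, so ΔQ = 4540.259741; wedge = 108.218182 − 76.436364 = 31.781818.
Welfare loss = ½ × 4540.259741 × 31.781818 = 72148.85.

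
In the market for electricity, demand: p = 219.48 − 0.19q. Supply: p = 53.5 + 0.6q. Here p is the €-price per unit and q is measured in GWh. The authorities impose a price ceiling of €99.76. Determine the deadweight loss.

Competitive equilibrium: 219.48 − 0.19q = 53.5 + 0.6q → q* = 210.1013, p* = 179.5608.
At the ceiling p = 99.76, quantity supplied = (99.76 − 53.5)/0.6 = 77.1.
Willingness to pay at q' = 77.1: 219.48 − 0.19·77.1 = 204.831.
Δq = 210.1013 − 77.1 = 133.0013; wedge = 204.831 − 99.76 = 105.071.
DWL = ½ × 133.0013 × 105.071 = €6987.29.

€6987.29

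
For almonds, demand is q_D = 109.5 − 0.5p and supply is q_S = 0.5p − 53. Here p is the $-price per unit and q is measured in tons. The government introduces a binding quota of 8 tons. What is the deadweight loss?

In inverse form: demand p = 219 − 2q, supply p = 106 + 2q.
Competitive equilibrium: 219 − 2q = 106 + 2q → q* = 28.25, p* = 162.5.
At q = 8: demand price = 219 − 2·8 = 203; supply price = 106 + 2·8 = 122.
Δq = 28.25 − 8 = 20.25; wedge = 203 − 122 = 81.
Deadweight loss = ½ × 20.25 × 81 = $820.125.

$820.125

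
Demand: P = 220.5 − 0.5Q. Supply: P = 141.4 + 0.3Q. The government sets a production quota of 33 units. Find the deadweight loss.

Competitive equilibrium: 220.5 − 0.5Q = 141.4 + 0.3Q → Q* = 98.875, P* = 171.0625.
At Q = 33: demand price = 220.5 − 0.5·33 = 204; supply price = 141.4 + 0.3·33 = 151.3.
ΔQ = 98.875 − 33 = 65.875; wedge = 204 − 151.3 = 52.7.
Deadweight loss = ½ × 65.875 × 52.7 = 1735.81.

1735.81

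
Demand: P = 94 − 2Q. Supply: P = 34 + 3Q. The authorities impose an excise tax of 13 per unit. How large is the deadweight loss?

16.90

Competitive equilibrium: 94 − 2Q = 34 + 3Q → Q* = 12, P* = 70.
With the tax, the buyer price exceeds the seller price by 13: (94 − 2Q) − (34 + 3Q) = 13 → Q' = 9.4.
ΔQ = 12 − 9.4 = 2.6; the wedge equals the tax, 13.
Deadweight loss = ½ × 2.6 × 13 = 16.90.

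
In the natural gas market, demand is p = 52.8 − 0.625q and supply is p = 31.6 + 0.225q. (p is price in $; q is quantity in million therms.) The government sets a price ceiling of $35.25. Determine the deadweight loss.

$32.31 million

Competitive equilibrium: 52.8 − 0.625q = 31.6 + 0.225q → q* = 24.9412, p* = 37.2118.
At the ceiling p = 35.25, quantity supplied = (35.25 − 31.6)/0.225 = 16.2222.
Willingness to pay at q' = 16.2222: 52.8 − 0.625·16.2222 = 42.6611.
Δq = 24.9412 − 16.2222 = 8.719; wedge = 42.6611 − 35.25 = 7.4111.
The triangle = ½ × 8.719 × 7.4111 = $32.31 million.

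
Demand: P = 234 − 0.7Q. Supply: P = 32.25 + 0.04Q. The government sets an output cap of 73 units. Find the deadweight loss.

14746.05

Competitive equilibrium: 234 − 0.7Q = 32.25 + 0.04Q → Q* = 272.6351, P* = 43.1554.
At Q = 73: demand price = 234 − 0.7·73 = 182.9; supply price = 32.25 + 0.04·73 = 35.17.
ΔQ = 272.6351 − 73 = 199.6351; wedge = 182.9 − 35.17 = 147.73.
Deadweight loss = ½ × 199.6351 × 147.73 = 14746.05.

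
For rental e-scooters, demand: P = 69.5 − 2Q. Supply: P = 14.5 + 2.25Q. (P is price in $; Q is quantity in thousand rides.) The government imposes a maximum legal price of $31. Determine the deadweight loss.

$66.83 thousand

Competitive equilibrium: 69.5 − 2Q = 14.5 + 2.25Q → Q* = 12.9412, P* = 43.6176.
At the ceiling P = 31, quantity supplied = (31 − 14.5)/2.25 = 7.3333.
Willingness to pay at Q' = 7.3333: 69.5 − 2·7.3333 = 54.8334.
ΔQ = 12.9412 − 7.3333 = 5.6079; wedge = 54.8334 − 31 = 23.8334.
Welfare loss = ½ × 5.6079 × 23.8334 = $66.83 thousand.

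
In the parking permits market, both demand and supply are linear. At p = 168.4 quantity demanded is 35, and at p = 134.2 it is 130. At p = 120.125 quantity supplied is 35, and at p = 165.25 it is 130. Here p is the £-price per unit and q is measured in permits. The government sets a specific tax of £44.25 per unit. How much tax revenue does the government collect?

£1762.05

Demand slope = (134.2 − 168.4)/(130 − 35) = −0.36, so p = 181 − 0.36q.
Supply slope = (165.25 − 120.125)/(130 − 35) = 0.475, so p = 103.5 + 0.475q.
Competitive equilibrium: 181 − 0.36q = 103.5 + 0.475q → q* = 92.8144, p* = 147.5868.
With the tax, the buyer price exceeds the seller price by 44.25: (181 − 0.36q) − (103.5 + 0.475q) = 44.25 → q' = 39.8204.
Tax revenue = 44.25 × 39.8204 = £1762.05.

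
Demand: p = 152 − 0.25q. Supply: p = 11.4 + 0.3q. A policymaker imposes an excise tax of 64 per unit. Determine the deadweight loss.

Competitive equilibrium: 152 − 0.25q = 11.4 + 0.3q → q* = 255.6364, p* = 88.0909.
With the tax, the buyer price exceeds the seller price by 64: (152 − 0.25q) − (11.4 + 0.3q) = 64 → q' = 139.2727.
Δq = 255.6364 − 139.2727 = 116.3637; the wedge equals the tax, 64.
DWL = ½ × 116.3637 × 64 = 3723.64.

3723.64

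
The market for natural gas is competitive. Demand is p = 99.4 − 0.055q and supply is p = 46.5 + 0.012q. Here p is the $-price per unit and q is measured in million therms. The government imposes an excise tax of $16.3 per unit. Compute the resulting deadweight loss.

$1982.76 million

Competitive equilibrium: 99.4 − 0.055q = 46.5 + 0.012q → q* = 789.5522, p* = 55.9746.
With the tax, the buyer price exceeds the seller price by 16.3: (99.4 − 0.055q) − (46.5 + 0.012q) = 16.3 → q' = 546.2687.
Δq = 789.5522 − 546.2687 = 243.2835; the wedge equals the tax, 16.3.
DWL = ½ × 243.2835 × 16.3 = $1982.76 million.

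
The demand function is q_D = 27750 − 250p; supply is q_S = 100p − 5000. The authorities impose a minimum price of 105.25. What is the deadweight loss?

59670.20

In inverse form: demand p = 111 − 0.004q, supply p = 50 + 0.01q.
Competitive equilibrium: 111 − 0.004q = 50 + 0.01q → q* = 4357.1429, p* = 93.5714.
At the floor p = 105.25, quantity demanded = (111 − 105.25)/0.004 = 1437.5.
Sellers' marginal cost at q' = 1437.5: 50 + 0.01·1437.5 = 64.375.
Δq = 4357.1429 − 1437.5 = 2919.6429; wedge = 105.25 − 64.375 = 40.875.
The triangle = ½ × 2919.6429 × 40.875 = 59670.20.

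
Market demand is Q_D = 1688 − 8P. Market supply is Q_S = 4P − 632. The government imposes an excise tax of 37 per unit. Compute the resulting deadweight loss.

1825.33

In inverse form: demand P = 211 − 0.125Q, supply P = 158 + 0.25Q.
Competitive equilibrium: 211 − 0.125Q = 158 + 0.25Q → Q* = 141.3333, P* = 193.3333.
With the tax, the buyer price exceeds the seller price by 37: (211 − 0.125Q) − (158 + 0.25Q) = 37 → Q' = 42.6667.
ΔQ = 141.3333 − 42.6667 = 98.6666; the wedge equals the tax, 37.
The triangle = ½ × 98.6666 × 37 = 1825.33.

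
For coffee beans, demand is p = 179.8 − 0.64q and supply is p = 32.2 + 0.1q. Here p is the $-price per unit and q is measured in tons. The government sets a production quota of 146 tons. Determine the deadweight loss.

$1057.43

Competitive equilibrium: 179.8 − 0.64q = 32.2 + 0.1q → q* = 199.4595, p* = 52.1459.
At q = 146: demand price = 179.8 − 0.64·146 = 86.36; supply price = 32.2 + 0.1·146 = 46.8.
Δq = 199.4595 − 146 = 53.4595; wedge = 86.36 − 46.8 = 39.56.
Deadweight loss = ½ × 53.4595 × 39.56 = $1057.43.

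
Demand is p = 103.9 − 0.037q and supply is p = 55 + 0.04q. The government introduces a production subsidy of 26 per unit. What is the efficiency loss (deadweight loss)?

4389.61

Competitive equilibrium: 103.9 − 0.037q = 55 + 0.04q → q* = 635.0649, p* = 80.4026.
The subsidy lowers effective supply by 26: p = 29 + 0.04q.
New quantity: 103.9 − 0.037q = 29 + 0.04q → q' = 972.7273.
Overproduction Δq = 972.7273 − 635.0649 = 337.6624; wedge = subsidy = 26.
DWL = ½ × 337.6624 × 26 = 4389.61.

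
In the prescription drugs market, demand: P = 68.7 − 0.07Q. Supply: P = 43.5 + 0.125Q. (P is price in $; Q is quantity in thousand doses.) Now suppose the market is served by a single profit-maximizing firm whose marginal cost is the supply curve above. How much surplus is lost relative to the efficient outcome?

Competitive equilibrium: 68.7 − 0.07Q = 43.5 + 0.125Q → Q* = 129.2308, P* = 59.6538.
Marginal revenue: MR = 68.7 − 0.14Q. Set MR = MC: 68.7 − 0.14Q = 43.5 + 0.125Q → Q_m = 95.0943.
Price P_m = 68.7 − 0.07·95.0943 = 62.0434; MC(Q_m) = 43.5 + 0.125·95.0943 = 55.3868.
Competitive Q* = 129.2308, so ΔQ = 34.1365; wedge = 62.0434 − 55.3868 = 6.6566.
Welfare loss = ½ × 34.1365 × 6.6566 = $113.62 thousand.

$113.62 thousand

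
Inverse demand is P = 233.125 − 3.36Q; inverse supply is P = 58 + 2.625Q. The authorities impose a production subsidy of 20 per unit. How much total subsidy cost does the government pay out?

Competitive equilibrium: 233.125 − 3.36Q = 58 + 2.625Q → Q* = 29.2607, P* = 134.8092.
The subsidy lowers effective supply by 20: P = 38 + 2.625Q.
New quantity: 233.125 − 3.36Q = 38 + 2.625Q → Q' = 32.6023.
Total subsidy cost = 20 × 32.6023 = 652.05.

652.05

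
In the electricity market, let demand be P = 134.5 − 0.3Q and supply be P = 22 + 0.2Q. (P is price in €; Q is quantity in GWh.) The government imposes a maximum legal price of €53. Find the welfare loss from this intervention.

Competitive equilibrium: 134.5 − 0.3Q = 22 + 0.2Q → Q* = 225, P* = 67.
At the ceiling P = 53, quantity supplied = (53 − 22)/0.2 = 155.
Willingness to pay at Q' = 155: 134.5 − 0.3·155 = 88.
ΔQ = 225 − 155 = 70; wedge = 88 − 53 = 35.
DWL = ½ × 70 × 35 = €1225.

€1225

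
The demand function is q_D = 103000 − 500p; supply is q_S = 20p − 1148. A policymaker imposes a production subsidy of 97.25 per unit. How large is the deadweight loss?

In inverse form: demand p = 206 − 0.002q, supply p = 57.4 + 0.05q.
Competitive equilibrium: 206 − 0.002q = 57.4 + 0.05q → q* = 2857.6923, p* = 200.2846.
The subsidy lowers effective supply by 97.25: p = 0.05q − 39.85.
New quantity: 206 − 0.002q = 0.05q − 39.85 → q' = 4727.8846.
Overproduction Δq = 4727.8846 − 2857.6923 = 1870.1923; wedge = subsidy = 97.25.
DWL = ½ × 1870.1923 × 97.25 = 90938.10.

90938.10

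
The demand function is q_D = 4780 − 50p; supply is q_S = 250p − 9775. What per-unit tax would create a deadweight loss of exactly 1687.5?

9

In inverse form: demand p = 95.6 − 0.02q, supply p = 39.1 + 0.004q.
Competitive equilibrium: 95.6 − 0.02q = 39.1 + 0.004q → q* = 2354.1667, p* = 48.5167.
A tax t gives Δq = t/0.024 and wedge t, so DWL = t²/0.048.
t²/0.048 = 1687.5 → t² = 81 → t = 9.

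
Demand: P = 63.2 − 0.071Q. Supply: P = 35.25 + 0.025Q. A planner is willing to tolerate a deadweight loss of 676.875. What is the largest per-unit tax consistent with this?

11.4

Competitive equilibrium: 63.2 − 0.071Q = 35.25 + 0.025Q → Q* = 291.1458, P* = 42.5286.
A tax t gives ΔQ = t/0.096 and wedge t, so DWL = t²/0.192.
t²/0.192 = 676.875 → t² = 129.96 → t = 11.4.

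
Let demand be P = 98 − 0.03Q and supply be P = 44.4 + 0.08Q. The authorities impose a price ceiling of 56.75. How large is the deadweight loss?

Competitive equilibrium: 98 − 0.03Q = 44.4 + 0.08Q → Q* = 487.27273, P* = 83.38182.
At the ceiling P = 56.75, quantity supplied = (56.75 − 44.4)/0.08 = 154.375.
Willingness to pay at Q' = 154.375: 98 − 0.03·154.375 = 93.36875.
ΔQ = 487.27273 − 154.375 = 332.89773; wedge = 93.36875 − 56.75 = 36.61875.
DWL = ½ × 332.89773 × 36.61875 = 6095.15.

6095.15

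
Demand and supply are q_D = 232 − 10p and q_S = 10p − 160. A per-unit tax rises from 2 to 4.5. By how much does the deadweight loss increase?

40.625

In inverse form: demand p = 23.2 − 0.1q, supply p = 16 + 0.1q.
Competitive equilibrium: 23.2 − 0.1q = 16 + 0.1q → q* = 36, p* = 19.6.
For a per-unit tax t: Δq = t/0.2, so DWL = ½·t·(t/0.2) = t²/0.4.
At t = 2: DWL = 10. At t = 4.5: DWL = 50.625.
Increase = 50.625 − 10 = 40.625.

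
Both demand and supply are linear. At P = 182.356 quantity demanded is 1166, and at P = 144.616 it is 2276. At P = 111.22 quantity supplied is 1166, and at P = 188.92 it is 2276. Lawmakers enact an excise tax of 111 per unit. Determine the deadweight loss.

59235.58

Demand slope = (144.616 − 182.356)/(2276 − 1166) = −0.034, so P = 222 − 0.034Q.
Supply slope = (188.92 − 111.22)/(2276 − 1166) = 0.07, so P = 29.6 + 0.07Q.
Competitive equilibrium: 222 − 0.034Q = 29.6 + 0.07Q → Q* = 1850, P* = 159.1.
With the tax, the buyer price exceeds the seller price by 111: (222 − 0.034Q) − (29.6 + 0.07Q) = 111 → Q' = 782.6923.
ΔQ = 1850 − 782.6923 = 1067.3077; the wedge equals the tax, 111.
DWL = ½ × 1067.3077 × 111 = 59235.58.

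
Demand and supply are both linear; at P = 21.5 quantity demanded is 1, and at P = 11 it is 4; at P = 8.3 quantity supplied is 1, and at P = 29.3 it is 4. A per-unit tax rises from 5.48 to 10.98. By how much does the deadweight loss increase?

Demand slope = (11 − 21.5)/(4 − 1) = −3.5, so P = 25 − 3.5Q.
Supply slope = (29.3 − 8.3)/(4 − 1) = 7, so P = 1.3 + 7Q.
Competitive equilibrium: 25 − 3.5Q = 1.3 + 7Q → Q* = 2.2571, P* = 17.1.
For a per-unit tax t: ΔQ = t/10.5, so DWL = ½·t·(t/10.5) = t²/21.
At t = 5.48: DWL = 1.43. At t = 10.98: DWL = 5.741.
Increase = 5.741 − 1.43 = 4.31.

4.31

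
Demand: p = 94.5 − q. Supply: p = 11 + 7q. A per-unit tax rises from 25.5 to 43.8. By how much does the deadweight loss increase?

79.26

Competitive equilibrium: 94.5 − q = 11 + 7q → q* = 10.4375, p* = 84.0625.
For a per-unit tax t: Δq = t/8, so DWL = ½·t·(t/8) = t²/16.
At t = 25.5: DWL = 40.641. At t = 43.8: DWL = 119.903.
Increase = 119.903 − 40.641 = 79.26.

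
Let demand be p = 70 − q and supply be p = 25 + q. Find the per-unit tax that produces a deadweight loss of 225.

Competitive equilibrium: 70 − q = 25 + q → q* = 22.5, p* = 47.5.
A tax t gives Δq = t/2 and wedge t, so DWL = t²/4.
t²/4 = 225 → t² = 900 → t = 30.

30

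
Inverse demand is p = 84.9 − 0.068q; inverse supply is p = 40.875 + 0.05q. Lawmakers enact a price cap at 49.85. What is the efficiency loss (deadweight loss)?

2211.22

Competitive equilibrium: 84.9 − 0.068q = 40.875 + 0.05q → q* = 373.0932, p* = 59.5297.
At the ceiling p = 49.85, quantity supplied = (49.85 − 40.875)/0.05 = 179.5.
Willingness to pay at q' = 179.5: 84.9 − 0.068·179.5 = 72.694.
Δq = 373.0932 − 179.5 = 193.5932; wedge = 72.694 − 49.85 = 22.844.
Deadweight loss = ½ × 193.5932 × 22.844 = 2211.22.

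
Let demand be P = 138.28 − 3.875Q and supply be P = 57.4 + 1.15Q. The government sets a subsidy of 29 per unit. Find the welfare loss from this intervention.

83.68

Competitive equilibrium: 138.28 − 3.875Q = 57.4 + 1.15Q → Q* = 16.0955, P* = 75.9099.
The subsidy lowers effective supply by 29: P = 28.4 + 1.15Q.
New quantity: 138.28 − 3.875Q = 28.4 + 1.15Q → Q' = 21.8667.
Overproduction ΔQ = 21.8667 − 16.0955 = 5.7712; wedge = subsidy = 29.
Welfare loss = ½ × 5.7712 × 29 = 83.68.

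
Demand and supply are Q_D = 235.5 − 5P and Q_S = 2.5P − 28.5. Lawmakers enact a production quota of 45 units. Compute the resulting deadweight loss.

In inverse form: demand P = 47.1 − 0.2Q, supply P = 11.4 + 0.4Q.
Competitive equilibrium: 47.1 − 0.2Q = 11.4 + 0.4Q → Q* = 59.5, P* = 35.2.
At Q = 45: demand price = 47.1 − 0.2·45 = 38.1; supply price = 11.4 + 0.4·45 = 29.4.
ΔQ = 59.5 − 45 = 14.5; wedge = 38.1 − 29.4 = 8.7.
Deadweight loss = ½ × 14.5 × 8.7 = 63.075.

63.075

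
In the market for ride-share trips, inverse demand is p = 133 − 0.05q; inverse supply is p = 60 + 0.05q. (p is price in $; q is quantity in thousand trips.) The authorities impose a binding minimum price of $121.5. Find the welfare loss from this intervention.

$12500 thousand

Competitive equilibrium: 133 − 0.05q = 60 + 0.05q → q* = 730, p* = 96.5.
At the floor p = 121.5, quantity demanded = (133 − 121.5)/0.05 = 230.
Sellers' marginal cost at q' = 230: 60 + 0.05·230 = 71.5.
Δq = 730 − 230 = 500; wedge = 121.5 − 71.5 = 50.
The triangle = ½ × 500 × 50 = $12500 thousand.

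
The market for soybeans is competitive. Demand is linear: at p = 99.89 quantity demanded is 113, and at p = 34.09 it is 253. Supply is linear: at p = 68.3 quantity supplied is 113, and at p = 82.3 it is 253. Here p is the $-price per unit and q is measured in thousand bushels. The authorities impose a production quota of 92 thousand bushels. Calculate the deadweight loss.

$1664.45 thousand

Demand slope = (34.09 − 99.89)/(253 − 113) = −0.47, so p = 153 − 0.47q.
Supply slope = (82.3 − 68.3)/(253 − 113) = 0.1, so p = 57 + 0.1q.
Competitive equilibrium: 153 − 0.47q = 57 + 0.1q → q* = 168.4211, p* = 73.8421.
At q = 92: demand price = 153 − 0.47·92 = 109.76; supply price = 57 + 0.1·92 = 66.2.
Δq = 168.4211 − 92 = 76.4211; wedge = 109.76 − 66.2 = 43.56.
Welfare loss = ½ × 76.4211 × 43.56 = $1664.45 thousand.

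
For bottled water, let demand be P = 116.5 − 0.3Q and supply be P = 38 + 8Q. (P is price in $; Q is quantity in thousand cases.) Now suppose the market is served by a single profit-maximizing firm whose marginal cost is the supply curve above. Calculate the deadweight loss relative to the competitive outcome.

$0.45 thousand

Competitive equilibrium: 116.5 − 0.3Q = 38 + 8Q → Q* = 9.4578, P* = 113.6627.
Marginal revenue: MR = 116.5 − 0.6Q. Set MR = MC: 116.5 − 0.6Q = 38 + 8Q → Q_m = 9.1279.
Price P_m = 116.5 − 0.3·9.1279 = 113.7616; MC(Q_m) = 38 + 8·9.1279 = 111.0232.
Competitive Q* = 9.4578, so ΔQ = 0.3299; wedge = 113.7616 − 111.0232 = 2.7384.
The triangle = ½ × 0.3299 × 2.7384 = $0.45 thousand.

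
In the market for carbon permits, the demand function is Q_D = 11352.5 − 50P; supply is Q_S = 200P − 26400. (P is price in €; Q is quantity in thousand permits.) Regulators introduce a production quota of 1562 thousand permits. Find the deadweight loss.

€62720 thousand

In inverse form: demand P = 227.05 − 0.02Q, supply P = 132 + 0.005Q.
Competitive equilibrium: 227.05 − 0.02Q = 132 + 0.005Q → Q* = 3802, P* = 151.01.
At Q = 1562: demand price = 227.05 − 0.02·1562 = 195.81; supply price = 132 + 0.005·1562 = 139.81.
ΔQ = 3802 − 1562 = 2240; wedge = 195.81 − 139.81 = 56.
Deadweight loss = ½ × 2240 × 56 = €62720 thousand.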